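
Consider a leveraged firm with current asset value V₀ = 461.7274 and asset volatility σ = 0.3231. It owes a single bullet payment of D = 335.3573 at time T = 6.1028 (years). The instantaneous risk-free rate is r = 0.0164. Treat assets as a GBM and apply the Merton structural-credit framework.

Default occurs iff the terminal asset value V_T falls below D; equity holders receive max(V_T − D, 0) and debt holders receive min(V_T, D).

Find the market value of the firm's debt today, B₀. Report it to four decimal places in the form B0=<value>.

d₁ = [ln(V₀/D) + (r + σ²/2)T] / (σ√T)
   = [ln(461.7274/335.3573) + (0.0164 + 0.5·0.3231²)·6.1028] / (0.3231·√6.1028)
   = [0.319778 + 0.418633] / 0.798181 = 0.925117
d₂ = d₁ − σ√T = 0.925117 − 0.798181 = 0.126935
N(d₁) = 0.822547,  N(d₂) = 0.550504,  e^(−rT) = 0.904760
E₀ = V₀·N(d₁) − D·e^(−rT)·N(d₂)
   = 461.7274·0.822547 − 335.3573·0.904760·0.550504 = 212.759902
B₀ = V₀ − E₀ = 461.7274 − 212.759902 = 248.967498

B0=248.9675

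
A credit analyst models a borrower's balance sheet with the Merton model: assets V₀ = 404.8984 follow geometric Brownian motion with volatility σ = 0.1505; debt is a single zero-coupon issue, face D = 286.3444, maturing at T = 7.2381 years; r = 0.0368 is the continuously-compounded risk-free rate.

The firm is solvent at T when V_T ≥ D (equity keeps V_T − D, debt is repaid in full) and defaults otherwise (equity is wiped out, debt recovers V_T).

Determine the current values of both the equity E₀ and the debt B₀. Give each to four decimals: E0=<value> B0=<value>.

E0=188.8913 B0=216.0071

d₁ = [ln(V₀/D) + (r + σ²/2)T] / (σ√T)
   = [ln(404.8984/286.3444) + (0.0368 + 0.5·0.1505²)·7.2381] / (0.1505·√7.2381)
   = [0.346441 + 0.348334] / 0.404901 = 1.715914
d₂ = d₁ − σ√T = 1.715914 − 0.404901 = 1.311013
N(d₁) = 0.956911,  N(d₂) = 0.905073,  e^(−rT) = 0.766162
E₀ = V₀·N(d₁) − D·e^(−rT)·N(d₂)
   = 404.8984·0.956911 − 286.3444·0.766162·0.905073 = 188.891268
B₀ = V₀ − E₀ = 404.8984 − 188.891268 = 216.007132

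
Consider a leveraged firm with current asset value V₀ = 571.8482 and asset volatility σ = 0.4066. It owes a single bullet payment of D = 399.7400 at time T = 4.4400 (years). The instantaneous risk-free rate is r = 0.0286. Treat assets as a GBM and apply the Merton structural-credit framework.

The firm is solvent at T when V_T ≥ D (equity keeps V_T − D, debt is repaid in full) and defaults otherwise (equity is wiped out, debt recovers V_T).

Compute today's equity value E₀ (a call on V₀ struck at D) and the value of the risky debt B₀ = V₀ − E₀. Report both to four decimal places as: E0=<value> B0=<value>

d₁ = [ln(V₀/D) + (r + σ²/2)T] / (σ√T)
   = [ln(571.8482/399.7400) + (0.0286 + 0.5·0.4066²)·4.4400] / (0.4066·√4.4400)
   = [0.358059 + 0.494002] / 0.856759 = 0.994517
d₂ = d₁ − σ√T = 0.994517 − 0.856759 = 0.137757
N(d₁) = 0.840014,  N(d₂) = 0.554784,  e^(−rT) = 0.880748
E₀ = V₀·N(d₁) − D·e^(−rT)·N(d₂)
   = 571.8482·0.840014 − 399.7400·0.880748·0.554784 = 285.037842
B₀ = V₀ − E₀ = 571.8482 − 285.037842 = 286.810358

E0=285.0378 B0=286.8104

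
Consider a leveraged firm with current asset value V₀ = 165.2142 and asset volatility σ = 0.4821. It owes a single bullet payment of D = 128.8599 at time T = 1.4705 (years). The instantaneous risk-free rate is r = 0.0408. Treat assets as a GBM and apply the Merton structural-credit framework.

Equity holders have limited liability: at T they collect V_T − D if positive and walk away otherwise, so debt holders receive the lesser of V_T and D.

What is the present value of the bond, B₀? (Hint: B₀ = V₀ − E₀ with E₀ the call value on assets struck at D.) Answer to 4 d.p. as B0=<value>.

B0=106.0216

d₁ = [ln(V₀/D) + (r + σ²/2)T] / (σ√T)
   = [ln(165.2142/128.8599) + (0.0408 + 0.5·0.4821²)·1.4705] / (0.4821·√1.4705)
   = [0.248517 + 0.230884] / 0.584615 = 0.820028
d₂ = d₁ − σ√T = 0.820028 − 0.584615 = 0.235414
N(d₁) = 0.793900,  N(d₂) = 0.593056,  e^(−rT) = 0.941768
E₀ = V₀·N(d₁) − D·e^(−rT)·N(d₂)
   = 165.2142·0.793900 − 128.8599·0.941768·0.593056 = 59.192558
B₀ = V₀ − E₀ = 165.2142 − 59.192558 = 106.021642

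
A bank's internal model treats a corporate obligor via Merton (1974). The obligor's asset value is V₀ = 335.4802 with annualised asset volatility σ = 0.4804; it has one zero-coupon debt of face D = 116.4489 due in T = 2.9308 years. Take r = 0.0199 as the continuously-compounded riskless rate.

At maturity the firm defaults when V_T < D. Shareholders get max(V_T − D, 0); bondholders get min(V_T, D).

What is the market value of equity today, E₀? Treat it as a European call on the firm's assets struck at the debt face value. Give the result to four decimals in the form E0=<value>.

d₁ = [ln(V₀/D) + (r + σ²/2)T] / (σ√T)
   = [ln(335.4802/116.4489) + (0.0199 + 0.5·0.4804²)·2.9308] / (0.4804·√2.9308)
   = [1.058110 + 0.396514] / 0.822425 = 1.768702
d₂ = d₁ − σ√T = 1.768702 − 0.822425 = 0.946278
N(d₁) = 0.961528,  N(d₂) = 0.827997,  e^(−rT) = 0.943345
E₀ = V₀·N(d₁) − D·e^(−rT)·N(d₂)
   = 335.4802·0.961528 − 116.4489·0.943345·0.827997 = 231.617003

E0=231.6170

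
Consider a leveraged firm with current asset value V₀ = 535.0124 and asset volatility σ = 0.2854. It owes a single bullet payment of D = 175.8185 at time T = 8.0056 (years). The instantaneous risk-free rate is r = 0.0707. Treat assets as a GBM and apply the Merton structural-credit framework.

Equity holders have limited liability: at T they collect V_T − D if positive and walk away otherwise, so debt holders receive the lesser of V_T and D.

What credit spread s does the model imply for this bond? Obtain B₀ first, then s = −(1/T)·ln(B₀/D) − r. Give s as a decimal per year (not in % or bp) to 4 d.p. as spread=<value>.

d₁ = [ln(V₀/D) + (r + σ²/2)T] / (σ√T)
   = [ln(535.0124/175.8185) + (0.0707 + 0.5·0.2854²)·8.0056] / (0.2854·√8.0056)
   = [1.112838 + 0.892037] / 0.807516 = 2.482769
d₂ = d₁ − σ√T = 2.482769 − 0.807516 = 1.675253
N(d₁) = 0.993482,  N(d₂) = 0.953058,  e^(−rT) = 0.567794
E₀ = V₀·N(d₁) − D·e^(−rT)·N(d₂)
   = 535.0124·0.993482 − 175.8185·0.567794·0.953058 = 436.382470
B₀ = V₀ − E₀ = 535.0124 − 436.382470 = 98.629930
spread = −(1/T)·ln(B₀/D) − r = −(1/8.0056)·ln(98.629930/175.8185) − 0.0707 = 0.00150913

spread=0.0015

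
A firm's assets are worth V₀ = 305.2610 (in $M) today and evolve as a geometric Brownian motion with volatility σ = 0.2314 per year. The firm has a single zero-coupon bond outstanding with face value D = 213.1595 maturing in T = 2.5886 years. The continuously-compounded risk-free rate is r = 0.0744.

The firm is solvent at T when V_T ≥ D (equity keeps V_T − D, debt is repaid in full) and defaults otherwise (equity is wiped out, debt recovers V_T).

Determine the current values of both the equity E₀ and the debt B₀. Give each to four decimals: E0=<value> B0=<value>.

E0=132.0443 B0=173.2167

d₁ = [ln(V₀/D) + (r + σ²/2)T] / (σ√T)
   = [ln(305.2610/213.1595) + (0.0744 + 0.5·0.2314²)·2.5886] / (0.2314·√2.5886)
   = [0.359126 + 0.261896] / 0.372302 = 1.668060
d₂ = d₁ − σ√T = 1.668060 − 0.372302 = 1.295758
N(d₁) = 0.952348,  N(d₂) = 0.902471,  e^(−rT) = 0.824819
E₀ = V₀·N(d₁) − D·e^(−rT)·N(d₂)
   = 305.2610·0.952348 − 213.1595·0.824819·0.902471 = 132.044252
B₀ = V₀ − E₀ = 305.2610 − 132.044252 = 173.216748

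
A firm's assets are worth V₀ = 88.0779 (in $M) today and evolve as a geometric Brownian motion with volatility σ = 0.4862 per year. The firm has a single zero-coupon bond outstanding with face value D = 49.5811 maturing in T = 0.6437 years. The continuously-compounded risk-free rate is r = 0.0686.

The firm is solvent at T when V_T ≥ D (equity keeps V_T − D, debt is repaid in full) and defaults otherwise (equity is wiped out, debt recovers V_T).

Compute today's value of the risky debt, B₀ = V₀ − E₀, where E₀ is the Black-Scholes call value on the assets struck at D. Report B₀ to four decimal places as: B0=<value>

d₁ = [ln(V₀/D) + (r + σ²/2)T] / (σ√T)
   = [ln(88.0779/49.5811) + (0.0686 + 0.5·0.4862²)·0.6437] / (0.4862·√0.6437)
   = [0.574612 + 0.120240] / 0.390083 = 1.781294
d₂ = d₁ − σ√T = 1.781294 − 0.390083 = 1.391211
N(d₁) = 0.962568,  N(d₂) = 0.917919,  e^(−rT) = 0.956803
E₀ = V₀·N(d₁) − D·e^(−rT)·N(d₂)
   = 88.0779·0.962568 − 49.5811·0.956803·0.917919 = 41.235460
B₀ = V₀ − E₀ = 88.0779 − 41.235460 = 46.842440

B0=46.8424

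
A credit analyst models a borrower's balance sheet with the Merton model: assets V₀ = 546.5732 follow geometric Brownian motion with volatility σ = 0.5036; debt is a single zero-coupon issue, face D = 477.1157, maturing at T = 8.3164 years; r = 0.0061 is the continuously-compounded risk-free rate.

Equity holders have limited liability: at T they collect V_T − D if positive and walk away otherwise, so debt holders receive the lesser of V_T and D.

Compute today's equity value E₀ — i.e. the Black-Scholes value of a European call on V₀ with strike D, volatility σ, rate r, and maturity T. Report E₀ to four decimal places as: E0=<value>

d₁ = [ln(V₀/D) + (r + σ²/2)T] / (σ√T)
   = [ln(546.5732/477.1157) + (0.0061 + 0.5·0.5036²)·8.3164] / (0.5036·√8.3164)
   = [0.135909 + 1.105303] / 1.452290 = 0.854659
d₂ = d₁ − σ√T = 0.854659 − 1.452290 = -0.597631
N(d₁) = 0.803630,  N(d₂) = 0.275043,  e^(−rT) = 0.950535
E₀ = V₀·N(d₁) − D·e^(−rT)·N(d₂)
   = 546.5732·0.803630 − 477.1157·0.950535·0.275043 = 314.506418

E0=314.5064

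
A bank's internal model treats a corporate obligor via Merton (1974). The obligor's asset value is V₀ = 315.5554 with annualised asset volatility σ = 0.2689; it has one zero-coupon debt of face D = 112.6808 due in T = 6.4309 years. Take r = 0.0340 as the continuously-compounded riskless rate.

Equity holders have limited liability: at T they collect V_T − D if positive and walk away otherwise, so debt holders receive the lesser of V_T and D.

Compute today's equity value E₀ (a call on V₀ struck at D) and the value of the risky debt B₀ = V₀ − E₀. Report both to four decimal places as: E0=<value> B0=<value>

E0=226.4608 B0=89.0946

d₁ = [ln(V₀/D) + (r + σ²/2)T] / (σ√T)
   = [ln(315.5554/112.6808) + (0.0340 + 0.5·0.2689²)·6.4309] / (0.2689·√6.4309)
   = [1.029775 + 0.451151] / 0.681909 = 2.171734
d₂ = d₁ − σ√T = 2.171734 − 0.681909 = 1.489825
N(d₁) = 0.985062,  N(d₂) = 0.931865,  e^(−rT) = 0.803602
E₀ = V₀·N(d₁) − D·e^(−rT)·N(d₂)
   = 315.5554·0.985062 − 112.6808·0.803602·0.931865 = 226.460788
B₀ = V₀ − E₀ = 315.5554 − 226.460788 = 89.094612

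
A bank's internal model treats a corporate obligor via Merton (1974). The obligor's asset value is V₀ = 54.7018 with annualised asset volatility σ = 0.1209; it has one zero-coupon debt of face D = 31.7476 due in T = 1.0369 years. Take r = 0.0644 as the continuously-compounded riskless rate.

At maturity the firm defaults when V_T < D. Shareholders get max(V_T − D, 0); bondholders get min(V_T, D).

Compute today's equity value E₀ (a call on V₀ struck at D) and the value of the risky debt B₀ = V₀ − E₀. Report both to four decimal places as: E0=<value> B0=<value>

E0=25.0050 B0=29.6968

d₁ = [ln(V₀/D) + (r + σ²/2)T] / (σ√T)
   = [ln(54.7018/31.7476) + (0.0644 + 0.5·0.1209²)·1.0369] / (0.1209·√1.0369)
   = [0.544079 + 0.074354] / 0.123110 = 5.023409
d₂ = d₁ − σ√T = 5.023409 − 0.123110 = 4.900299
N(d₁) = 1.000000,  N(d₂) = 1.000000,  e^(−rT) = 0.935404
E₀ = V₀·N(d₁) − D·e^(−rT)·N(d₂)
   = 54.7018·1.000000 − 31.7476·0.935404·1.000000 = 25.004956
B₀ = V₀ − E₀ = 54.7018 − 25.004956 = 29.696844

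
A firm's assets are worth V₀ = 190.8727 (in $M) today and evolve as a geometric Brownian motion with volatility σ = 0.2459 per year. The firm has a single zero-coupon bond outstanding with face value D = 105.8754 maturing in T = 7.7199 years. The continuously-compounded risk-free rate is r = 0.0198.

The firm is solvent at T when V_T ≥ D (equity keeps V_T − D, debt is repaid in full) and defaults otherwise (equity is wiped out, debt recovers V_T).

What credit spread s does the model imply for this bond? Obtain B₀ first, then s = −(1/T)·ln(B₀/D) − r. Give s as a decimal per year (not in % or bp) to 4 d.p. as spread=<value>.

d₁ = [ln(V₀/D) + (r + σ²/2)T] / (σ√T)
   = [ln(190.8727/105.8754) + (0.0198 + 0.5·0.2459²)·7.7199] / (0.2459·√7.7199)
   = [0.589344 + 0.386253] / 0.683226 = 1.427927
d₂ = d₁ − σ√T = 1.427927 − 0.683226 = 0.744701
N(d₁) = 0.923344,  N(d₂) = 0.771774,  e^(−rT) = 0.858255
E₀ = V₀·N(d₁) − D·e^(−rT)·N(d₂)
   = 190.8727·0.923344 − 105.8754·0.858255·0.771774 = 106.111470
B₀ = V₀ − E₀ = 190.8727 − 106.111470 = 84.761230
spread = −(1/T)·ln(B₀/D) − r = −(1/7.7199)·ln(84.761230/105.8754) − 0.0198 = 0.00901186

spread=0.0090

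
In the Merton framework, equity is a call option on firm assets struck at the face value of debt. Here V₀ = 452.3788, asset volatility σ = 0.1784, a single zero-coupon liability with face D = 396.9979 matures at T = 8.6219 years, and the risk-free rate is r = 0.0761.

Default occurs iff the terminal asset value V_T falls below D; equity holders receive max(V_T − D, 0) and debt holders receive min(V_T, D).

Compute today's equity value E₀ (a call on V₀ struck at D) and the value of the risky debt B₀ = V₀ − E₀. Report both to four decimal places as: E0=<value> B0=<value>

E0=250.9461 B0=201.4327

d₁ = [ln(V₀/D) + (r + σ²/2)T] / (σ√T)
   = [ln(452.3788/396.9979) + (0.0761 + 0.5·0.1784²)·8.6219] / (0.1784·√8.6219)
   = [0.130589 + 0.793329] / 0.523837 = 1.763751
d₂ = d₁ − σ√T = 1.763751 − 0.523837 = 1.239913
N(d₁) = 0.961113,  N(d₂) = 0.892496,  e^(−rT) = 0.518857
E₀ = V₀·N(d₁) − D·e^(−rT)·N(d₂)
   = 452.3788·0.961113 − 396.9979·0.518857·0.892496 = 250.946110
B₀ = V₀ − E₀ = 452.3788 − 250.946110 = 201.432690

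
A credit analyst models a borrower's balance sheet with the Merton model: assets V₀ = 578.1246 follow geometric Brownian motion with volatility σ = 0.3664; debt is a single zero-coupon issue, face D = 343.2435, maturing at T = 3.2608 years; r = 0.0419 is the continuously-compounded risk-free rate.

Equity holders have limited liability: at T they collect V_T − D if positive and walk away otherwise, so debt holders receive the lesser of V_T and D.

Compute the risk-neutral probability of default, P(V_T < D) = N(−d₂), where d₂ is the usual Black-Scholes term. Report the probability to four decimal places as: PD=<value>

PD=0.2535

d₁ = [ln(V₀/D) + (r + σ²/2)T] / (σ√T)
   = [ln(578.1246/343.2435) + (0.0419 + 0.5·0.3664²)·3.2608] / (0.3664·√3.2608)
   = [0.521349 + 0.355507] / 0.661634 = 1.325290
d₂ = d₁ − σ√T = 1.325290 − 0.661634 = 0.663656
risk-neutral PD = N(−d₂) = N(-0.663656) = 0.253455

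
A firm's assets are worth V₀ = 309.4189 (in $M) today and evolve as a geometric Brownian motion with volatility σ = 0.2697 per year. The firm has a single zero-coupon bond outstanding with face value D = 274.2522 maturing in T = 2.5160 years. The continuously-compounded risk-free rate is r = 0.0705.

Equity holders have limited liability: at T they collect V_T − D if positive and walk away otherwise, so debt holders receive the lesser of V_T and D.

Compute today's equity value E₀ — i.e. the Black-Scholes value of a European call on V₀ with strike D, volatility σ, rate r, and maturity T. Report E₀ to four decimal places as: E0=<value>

E0=95.9197

d₁ = [ln(V₀/D) + (r + σ²/2)T] / (σ√T)
   = [ln(309.4189/274.2522) + (0.0705 + 0.5·0.2697²)·2.5160] / (0.2697·√2.5160)
   = [0.120648 + 0.268883] / 0.427796 = 0.910553
d₂ = d₁ − σ√T = 0.910553 − 0.427796 = 0.482757
N(d₁) = 0.818734,  N(d₂) = 0.685366,  e^(−rT) = 0.837463
E₀ = V₀·N(d₁) − D·e^(−rT)·N(d₂)
   = 309.4189·0.818734 − 274.2522·0.837463·0.685366 = 95.919733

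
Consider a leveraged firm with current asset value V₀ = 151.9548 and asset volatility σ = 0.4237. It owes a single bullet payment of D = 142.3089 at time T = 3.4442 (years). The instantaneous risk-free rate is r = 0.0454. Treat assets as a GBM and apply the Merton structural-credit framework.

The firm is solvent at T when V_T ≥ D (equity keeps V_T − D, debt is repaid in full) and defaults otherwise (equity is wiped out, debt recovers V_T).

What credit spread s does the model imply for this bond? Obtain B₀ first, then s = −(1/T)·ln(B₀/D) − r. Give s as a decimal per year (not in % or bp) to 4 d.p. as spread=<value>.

d₁ = [ln(V₀/D) + (r + σ²/2)T] / (σ√T)
   = [ln(151.9548/142.3089) + (0.0454 + 0.5·0.4237²)·3.4442] / (0.4237·√3.4442)
   = [0.065583 + 0.465521] / 0.786326 = 0.675425
d₂ = d₁ − σ√T = 0.675425 − 0.786326 = -0.110901
N(d₁) = 0.750297,  N(d₂) = 0.455847,  e^(−rT) = 0.855246
E₀ = V₀·N(d₁) − D·e^(−rT)·N(d₂)
   = 151.9548·0.750297 − 142.3089·0.855246·0.455847 = 58.530490
B₀ = V₀ − E₀ = 151.9548 − 58.530490 = 93.424310
spread = −(1/T)·ln(B₀/D) − r = −(1/3.4442)·ln(93.424310/142.3089) − 0.0454 = 0.07679048

spread=0.0768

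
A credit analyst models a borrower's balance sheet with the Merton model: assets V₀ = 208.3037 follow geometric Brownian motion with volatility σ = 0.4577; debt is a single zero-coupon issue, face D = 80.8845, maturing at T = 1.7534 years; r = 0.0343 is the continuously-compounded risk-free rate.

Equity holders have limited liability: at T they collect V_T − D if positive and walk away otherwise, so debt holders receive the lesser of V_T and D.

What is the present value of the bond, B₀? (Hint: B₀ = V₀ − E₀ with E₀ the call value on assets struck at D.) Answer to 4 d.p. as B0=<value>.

d₁ = [ln(V₀/D) + (r + σ²/2)T] / (σ√T)
   = [ln(208.3037/80.8845) + (0.0343 + 0.5·0.4577²)·1.7534] / (0.4577·√1.7534)
   = [0.945975 + 0.243801] / 0.606068 = 1.963106
d₂ = d₁ − σ√T = 1.963106 − 0.606068 = 1.357038
N(d₁) = 0.975183,  N(d₂) = 0.912615,  e^(−rT) = 0.941631
E₀ = V₀·N(d₁) − D·e^(−rT)·N(d₂)
   = 208.3037·0.975183 − 80.8845·0.941631·0.912615 = 133.626379
B₀ = V₀ − E₀ = 208.3037 − 133.626379 = 74.677321

B0=74.6773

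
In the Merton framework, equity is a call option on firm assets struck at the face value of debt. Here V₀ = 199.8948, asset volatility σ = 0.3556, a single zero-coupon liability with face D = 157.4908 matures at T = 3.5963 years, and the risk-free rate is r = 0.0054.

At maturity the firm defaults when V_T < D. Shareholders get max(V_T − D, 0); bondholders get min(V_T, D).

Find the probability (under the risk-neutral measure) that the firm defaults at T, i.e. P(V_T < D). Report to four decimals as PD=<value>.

d₁ = [ln(V₀/D) + (r + σ²/2)T] / (σ√T)
   = [ln(199.8948/157.4908) + (0.0054 + 0.5·0.3556²)·3.5963] / (0.3556·√3.5963)
   = [0.238424 + 0.246799] / 0.674357 = 0.719534
d₂ = d₁ − σ√T = 0.719534 − 0.674357 = 0.045177
risk-neutral PD = N(−d₂) = N(-0.045177) = 0.481983

PD=0.4820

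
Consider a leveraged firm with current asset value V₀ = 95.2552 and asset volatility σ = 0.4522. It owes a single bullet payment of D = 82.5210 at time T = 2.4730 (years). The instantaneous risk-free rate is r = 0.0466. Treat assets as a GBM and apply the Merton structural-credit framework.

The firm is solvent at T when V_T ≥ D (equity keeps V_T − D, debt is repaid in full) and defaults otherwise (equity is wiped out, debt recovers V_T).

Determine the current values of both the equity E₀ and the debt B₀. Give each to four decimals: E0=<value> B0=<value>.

E0=35.7678 B0=59.4874

d₁ = [ln(V₀/D) + (r + σ²/2)T] / (σ√T)
   = [ln(95.2552/82.5210) + (0.0466 + 0.5·0.4522²)·2.4730] / (0.4522·√2.4730)
   = [0.143507 + 0.368087] / 0.711120 = 0.719421
d₂ = d₁ − σ√T = 0.719421 − 0.711120 = 0.008301
N(d₁) = 0.764059,  N(d₂) = 0.503312,  e^(−rT) = 0.891151
E₀ = V₀·N(d₁) − D·e^(−rT)·N(d₂)
   = 95.2552·0.764059 − 82.5210·0.891151·0.503312 = 35.767750
B₀ = V₀ − E₀ = 95.2552 − 35.767750 = 59.487450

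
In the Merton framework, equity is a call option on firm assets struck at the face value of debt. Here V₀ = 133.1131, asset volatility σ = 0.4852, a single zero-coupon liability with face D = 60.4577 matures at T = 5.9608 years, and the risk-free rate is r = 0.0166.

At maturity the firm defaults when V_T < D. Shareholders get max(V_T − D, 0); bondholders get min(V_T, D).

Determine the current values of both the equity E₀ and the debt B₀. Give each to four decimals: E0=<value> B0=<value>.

E0=90.3544 B0=42.7587

d₁ = [ln(V₀/D) + (r + σ²/2)T] / (σ√T)
   = [ln(133.1131/60.4577) + (0.0166 + 0.5·0.4852²)·5.9608] / (0.4852·√5.9608)
   = [0.789255 + 0.800592] / 1.184604 = 1.342092
d₂ = d₁ − σ√T = 1.342092 − 1.184604 = 0.157489
N(d₁) = 0.910217,  N(d₂) = 0.562570,  e^(−rT) = 0.905789
E₀ = V₀·N(d₁) − D·e^(−rT)·N(d₂)
   = 133.1131·0.910217 − 60.4577·0.905789·0.562570 = 90.354394
B₀ = V₀ − E₀ = 133.1131 − 90.354394 = 42.758706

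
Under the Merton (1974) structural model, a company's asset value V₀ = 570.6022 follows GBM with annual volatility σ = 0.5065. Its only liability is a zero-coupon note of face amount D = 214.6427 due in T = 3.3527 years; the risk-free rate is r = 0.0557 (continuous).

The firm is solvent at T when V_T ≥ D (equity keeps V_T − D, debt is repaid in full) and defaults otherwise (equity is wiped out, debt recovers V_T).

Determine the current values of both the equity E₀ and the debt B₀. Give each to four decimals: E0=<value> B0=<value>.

E0=406.2599 B0=164.3423

d₁ = [ln(V₀/D) + (r + σ²/2)T] / (σ√T)
   = [ln(570.6022/214.6427) + (0.0557 + 0.5·0.5065²)·3.3527] / (0.5065·√3.3527)
   = [0.977718 + 0.616800] / 0.927421 = 1.719303
d₂ = d₁ − σ√T = 1.719303 − 0.927421 = 0.791883
N(d₁) = 0.957220,  N(d₂) = 0.785785,  e^(−rT) = 0.829655
E₀ = V₀·N(d₁) − D·e^(−rT)·N(d₂)
   = 570.6022·0.957220 − 214.6427·0.829655·0.785785 = 406.259898
B₀ = V₀ − E₀ = 570.6022 − 406.259898 = 164.342302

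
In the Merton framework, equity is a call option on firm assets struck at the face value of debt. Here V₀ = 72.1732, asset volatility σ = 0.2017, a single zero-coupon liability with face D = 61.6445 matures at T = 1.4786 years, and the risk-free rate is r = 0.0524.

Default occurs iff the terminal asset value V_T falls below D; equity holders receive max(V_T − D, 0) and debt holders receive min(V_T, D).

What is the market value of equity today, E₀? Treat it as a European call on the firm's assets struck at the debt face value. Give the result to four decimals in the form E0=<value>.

d₁ = [ln(V₀/D) + (r + σ²/2)T] / (σ√T)
   = [ln(72.1732/61.6445) + (0.0524 + 0.5·0.2017²)·1.4786] / (0.2017·√1.4786)
   = [0.157685 + 0.107556] / 0.245263 = 1.081454
d₂ = d₁ − σ√T = 1.081454 − 0.245263 = 0.836192
N(d₁) = 0.860252,  N(d₂) = 0.798477,  e^(−rT) = 0.925447
E₀ = V₀·N(d₁) − D·e^(−rT)·N(d₂)
   = 72.1732·0.860252 − 61.6445·0.925447·0.798477 = 16.535124

E0=16.5351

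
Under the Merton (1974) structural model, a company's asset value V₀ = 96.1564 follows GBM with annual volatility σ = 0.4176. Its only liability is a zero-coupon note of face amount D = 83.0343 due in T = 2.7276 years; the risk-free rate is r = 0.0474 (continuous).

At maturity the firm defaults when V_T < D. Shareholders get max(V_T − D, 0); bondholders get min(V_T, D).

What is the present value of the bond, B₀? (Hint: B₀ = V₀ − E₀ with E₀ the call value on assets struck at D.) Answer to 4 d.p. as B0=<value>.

d₁ = [ln(V₀/D) + (r + σ²/2)T] / (σ√T)
   = [ln(96.1564/83.0343) + (0.0474 + 0.5·0.4176²)·2.7276] / (0.4176·√2.7276)
   = [0.146722 + 0.367121] / 0.689685 = 0.745040
d₂ = d₁ − σ√T = 0.745040 − 0.689685 = 0.055355
N(d₁) = 0.771876,  N(d₂) = 0.522072,  e^(−rT) = 0.878721
E₀ = V₀·N(d₁) − D·e^(−rT)·N(d₂)
   = 96.1564·0.771876 − 83.0343·0.878721·0.522072 = 36.128392
B₀ = V₀ − E₀ = 96.1564 − 36.128392 = 60.028008

B0=60.0280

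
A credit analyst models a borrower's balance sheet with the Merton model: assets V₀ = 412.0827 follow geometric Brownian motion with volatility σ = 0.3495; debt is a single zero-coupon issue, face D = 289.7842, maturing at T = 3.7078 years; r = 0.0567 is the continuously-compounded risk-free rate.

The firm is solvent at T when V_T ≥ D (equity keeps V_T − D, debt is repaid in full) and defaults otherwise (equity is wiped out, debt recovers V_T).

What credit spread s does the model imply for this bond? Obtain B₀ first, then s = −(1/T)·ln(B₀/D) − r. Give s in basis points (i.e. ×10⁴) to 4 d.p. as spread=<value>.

d₁ = [ln(V₀/D) + (r + σ²/2)T] / (σ√T)
   = [ln(412.0827/289.7842) + (0.0567 + 0.5·0.3495²)·3.7078] / (0.3495·√3.7078)
   = [0.352088 + 0.436687] / 0.672985 = 1.172053
d₂ = d₁ − σ√T = 1.172053 − 0.672985 = 0.499068
N(d₁) = 0.879412,  N(d₂) = 0.691134,  e^(−rT) = 0.810396
E₀ = V₀·N(d₁) − D·e^(−rT)·N(d₂)
   = 412.0827·0.879412 − 289.7842·0.810396·0.691134 = 200.084570
B₀ = V₀ − E₀ = 412.0827 − 200.084570 = 211.998130
spread = −(1/T)·ln(B₀/D) − r = −(1/3.7078)·ln(211.998130/289.7842) − 0.0567 = 0.02759771
in basis points: 0.02759771 × 10⁴ = 275.9771 bp

spread=275.9771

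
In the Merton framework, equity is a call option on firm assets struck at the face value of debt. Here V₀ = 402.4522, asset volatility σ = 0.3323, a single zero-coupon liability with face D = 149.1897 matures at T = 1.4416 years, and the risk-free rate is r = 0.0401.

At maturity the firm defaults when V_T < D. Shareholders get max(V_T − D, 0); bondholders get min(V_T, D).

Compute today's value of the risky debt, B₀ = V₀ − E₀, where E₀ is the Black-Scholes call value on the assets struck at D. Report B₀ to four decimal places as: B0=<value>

B0=140.6865

d₁ = [ln(V₀/D) + (r + σ²/2)T] / (σ√T)
   = [ln(402.4522/149.1897) + (0.0401 + 0.5·0.3323²)·1.4416] / (0.3323·√1.4416)
   = [0.992358 + 0.137401] / 0.398981 = 2.831608
d₂ = d₁ − σ√T = 2.831608 − 0.398981 = 2.432626
N(d₁) = 0.997684,  N(d₂) = 0.992505,  e^(−rT) = 0.943831
E₀ = V₀·N(d₁) − D·e^(−rT)·N(d₂)
   = 402.4522·0.997684 − 149.1897·0.943831·0.992505 = 261.765719
B₀ = V₀ − E₀ = 402.4522 − 261.765719 = 140.686481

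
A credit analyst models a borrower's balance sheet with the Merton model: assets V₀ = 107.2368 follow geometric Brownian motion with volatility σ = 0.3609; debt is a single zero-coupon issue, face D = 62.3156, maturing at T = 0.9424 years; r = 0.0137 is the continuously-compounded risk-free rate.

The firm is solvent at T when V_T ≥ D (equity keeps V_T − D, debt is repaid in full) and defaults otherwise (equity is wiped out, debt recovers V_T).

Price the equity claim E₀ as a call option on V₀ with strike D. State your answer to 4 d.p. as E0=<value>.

d₁ = [ln(V₀/D) + (r + σ²/2)T] / (σ√T)
   = [ln(107.2368/62.3156) + (0.0137 + 0.5·0.3609²)·0.9424] / (0.3609·√0.9424)
   = [0.542828 + 0.074284] / 0.350352 = 1.761405
d₂ = d₁ − σ√T = 1.761405 − 0.350352 = 1.411053
N(d₁) = 0.960915,  N(d₂) = 0.920886,  e^(−rT) = 0.987172
E₀ = V₀·N(d₁) − D·e^(−rT)·N(d₂)
   = 107.2368·0.960915 − 62.3156·0.987172·0.920886 = 46.396058

E0=46.3961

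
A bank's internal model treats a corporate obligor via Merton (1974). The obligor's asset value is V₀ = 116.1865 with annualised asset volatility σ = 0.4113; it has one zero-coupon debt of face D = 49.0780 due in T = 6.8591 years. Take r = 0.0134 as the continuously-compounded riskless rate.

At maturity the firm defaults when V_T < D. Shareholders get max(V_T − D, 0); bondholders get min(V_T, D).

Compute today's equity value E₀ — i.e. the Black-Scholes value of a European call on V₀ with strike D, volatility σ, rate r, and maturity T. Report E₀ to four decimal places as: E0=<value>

d₁ = [ln(V₀/D) + (r + σ²/2)T] / (σ√T)
   = [ln(116.1865/49.0780) + (0.0134 + 0.5·0.4113²)·6.8591] / (0.4113·√6.8591)
   = [0.861786 + 0.672081] / 1.077190 = 1.423952
d₂ = d₁ − σ√T = 1.423952 − 1.077190 = 0.346762
N(d₁) = 0.922770,  N(d₂) = 0.635615,  e^(−rT) = 0.912185
E₀ = V₀·N(d₁) − D·e^(−rT)·N(d₂)
   = 116.1865·0.922770 − 49.0780·0.912185·0.635615 = 78.758033

E0=78.7580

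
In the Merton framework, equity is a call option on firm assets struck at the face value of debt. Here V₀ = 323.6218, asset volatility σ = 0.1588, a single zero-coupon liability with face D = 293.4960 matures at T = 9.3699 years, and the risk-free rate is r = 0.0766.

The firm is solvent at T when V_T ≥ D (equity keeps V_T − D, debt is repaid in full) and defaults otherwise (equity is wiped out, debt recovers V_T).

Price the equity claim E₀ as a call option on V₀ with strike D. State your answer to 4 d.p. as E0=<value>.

d₁ = [ln(V₀/D) + (r + σ²/2)T] / (σ√T)
   = [ln(323.6218/293.4960) + (0.0766 + 0.5·0.1588²)·9.3699] / (0.1588·√9.3699)
   = [0.097712 + 0.835877] / 0.486091 = 1.920602
d₂ = d₁ − σ√T = 1.920602 − 0.486091 = 1.434511
N(d₁) = 0.972609,  N(d₂) = 0.924287,  e^(−rT) = 0.487856
E₀ = V₀·N(d₁) − D·e^(−rT)·N(d₂)
   = 323.6218·0.972609 − 293.4960·0.487856·0.924287 = 182.414537

E0=182.4145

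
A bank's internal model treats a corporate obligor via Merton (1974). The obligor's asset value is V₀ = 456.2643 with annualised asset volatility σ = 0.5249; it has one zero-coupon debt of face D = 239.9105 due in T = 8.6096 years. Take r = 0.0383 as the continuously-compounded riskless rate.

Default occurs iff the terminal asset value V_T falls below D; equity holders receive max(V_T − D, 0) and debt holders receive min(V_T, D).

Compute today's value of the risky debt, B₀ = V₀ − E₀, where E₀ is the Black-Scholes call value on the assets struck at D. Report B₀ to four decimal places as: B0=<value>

d₁ = [ln(V₀/D) + (r + σ²/2)T] / (σ√T)
   = [ln(456.2643/239.9105) + (0.0383 + 0.5·0.5249²)·8.6096] / (0.5249·√8.6096)
   = [0.642806 + 1.515806] / 1.540168 = 1.401544
d₂ = d₁ − σ√T = 1.401544 − 1.540168 = -0.138624
N(d₁) = 0.919474,  N(d₂) = 0.444874,  e^(−rT) = 0.719105
E₀ = V₀·N(d₁) − D·e^(−rT)·N(d₂)
   = 456.2643·0.919474 − 239.9105·0.719105·0.444874 = 342.773285
B₀ = V₀ − E₀ = 456.2643 − 342.773285 = 113.491015

B0=113.4910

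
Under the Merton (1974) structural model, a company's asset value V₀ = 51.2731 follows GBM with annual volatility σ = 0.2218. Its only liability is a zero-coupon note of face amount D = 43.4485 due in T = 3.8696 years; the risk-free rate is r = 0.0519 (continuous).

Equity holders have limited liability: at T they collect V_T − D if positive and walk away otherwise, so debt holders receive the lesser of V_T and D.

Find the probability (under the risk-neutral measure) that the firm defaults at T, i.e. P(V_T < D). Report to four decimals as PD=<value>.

d₁ = [ln(V₀/D) + (r + σ²/2)T] / (σ√T)
   = [ln(51.2731/43.4485) + (0.0519 + 0.5·0.2218²)·3.8696] / (0.2218·√3.8696)
   = [0.165590 + 0.296015] / 0.436309 = 1.057977
d₂ = d₁ − σ√T = 1.057977 − 0.436309 = 0.621667
risk-neutral PD = N(−d₂) = N(-0.621667) = 0.267080

PD=0.2671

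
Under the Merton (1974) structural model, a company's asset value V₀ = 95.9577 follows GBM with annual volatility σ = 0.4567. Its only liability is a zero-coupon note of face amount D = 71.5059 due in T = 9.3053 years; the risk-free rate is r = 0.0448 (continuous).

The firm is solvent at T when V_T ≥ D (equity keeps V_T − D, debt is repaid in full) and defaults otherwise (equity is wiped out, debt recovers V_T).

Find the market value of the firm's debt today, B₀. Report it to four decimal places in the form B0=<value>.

B0=30.9970

d₁ = [ln(V₀/D) + (r + σ²/2)T] / (σ√T)
   = [ln(95.9577/71.5059) + (0.0448 + 0.5·0.4567²)·9.3053] / (0.4567·√9.3053)
   = [0.294128 + 1.387303] / 1.393145 = 1.206932
d₂ = d₁ − σ√T = 1.206932 − 1.393145 = -0.186213
N(d₁) = 0.886271,  N(d₂) = 0.426139,  e^(−rT) = 0.659102
E₀ = V₀·N(d₁) − D·e^(−rT)·N(d₂)
   = 95.9577·0.886271 − 71.5059·0.659102·0.426139 = 64.960724
B₀ = V₀ − E₀ = 95.9577 − 64.960724 = 30.996976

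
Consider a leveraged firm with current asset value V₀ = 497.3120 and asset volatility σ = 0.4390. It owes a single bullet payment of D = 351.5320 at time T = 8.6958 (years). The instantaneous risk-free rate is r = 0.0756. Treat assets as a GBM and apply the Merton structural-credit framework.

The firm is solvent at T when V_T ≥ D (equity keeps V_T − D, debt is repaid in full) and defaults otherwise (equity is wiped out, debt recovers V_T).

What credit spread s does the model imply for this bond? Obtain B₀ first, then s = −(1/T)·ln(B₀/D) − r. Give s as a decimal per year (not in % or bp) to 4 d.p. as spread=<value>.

spread=0.0312

d₁ = [ln(V₀/D) + (r + σ²/2)T] / (σ√T)
   = [ln(497.3120/351.5320) + (0.0756 + 0.5·0.4390²)·8.6958] / (0.4390·√8.6958)
   = [0.346917 + 1.495334] / 1.294551 = 1.423081
d₂ = d₁ − σ√T = 1.423081 − 1.294551 = 0.128529
N(d₁) = 0.922644,  N(d₂) = 0.551135,  e^(−rT) = 0.518196
E₀ = V₀·N(d₁) − D·e^(−rT)·N(d₂)
   = 497.3120·0.922644 − 351.5320·0.518196·0.551135 = 358.445711
B₀ = V₀ − E₀ = 497.3120 − 358.445711 = 138.866289
spread = −(1/T)·ln(B₀/D) − r = −(1/8.6958)·ln(138.866289/351.5320) − 0.0756 = 0.03120895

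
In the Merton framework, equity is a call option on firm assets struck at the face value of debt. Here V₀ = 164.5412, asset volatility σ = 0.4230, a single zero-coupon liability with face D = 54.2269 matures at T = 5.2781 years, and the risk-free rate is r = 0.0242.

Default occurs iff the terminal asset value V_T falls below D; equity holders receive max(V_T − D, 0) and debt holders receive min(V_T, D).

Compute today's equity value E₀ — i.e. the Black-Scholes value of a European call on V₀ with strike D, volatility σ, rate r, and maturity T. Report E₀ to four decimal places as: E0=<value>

E0=120.6406

d₁ = [ln(V₀/D) + (r + σ²/2)T] / (σ√T)
   = [ln(164.5412/54.2269) + (0.0242 + 0.5·0.4230²)·5.2781] / (0.4230·√5.2781)
   = [1.109984 + 0.599933] / 0.971805 = 1.759526
d₂ = d₁ − σ√T = 1.759526 − 0.971805 = 0.787721
N(d₁) = 0.960756,  N(d₂) = 0.784570,  e^(−rT) = 0.880091
E₀ = V₀·N(d₁) − D·e^(−rT)·N(d₂)
   = 164.5412·0.960756 − 54.2269·0.880091·0.784570 = 120.640635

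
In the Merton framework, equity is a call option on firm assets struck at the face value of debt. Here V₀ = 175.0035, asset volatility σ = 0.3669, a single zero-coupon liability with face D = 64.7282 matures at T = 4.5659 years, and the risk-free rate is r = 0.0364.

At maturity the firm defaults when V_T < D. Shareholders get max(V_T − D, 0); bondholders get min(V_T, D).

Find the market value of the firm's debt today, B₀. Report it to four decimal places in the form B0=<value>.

d₁ = [ln(V₀/D) + (r + σ²/2)T] / (σ√T)
   = [ln(175.0035/64.7282) + (0.0364 + 0.5·0.3669²)·4.5659] / (0.3669·√4.5659)
   = [0.994609 + 0.473519] / 0.783991 = 1.872635
d₂ = d₁ − σ√T = 1.872635 − 0.783991 = 1.088644
N(d₁) = 0.969441,  N(d₂) = 0.861845,  e^(−rT) = 0.846878
E₀ = V₀·N(d₁) − D·e^(−rT)·N(d₂)
   = 175.0035·0.969441 − 64.7282·0.846878·0.861845 = 122.411863
B₀ = V₀ − E₀ = 175.0035 − 122.411863 = 52.591637

B0=52.5916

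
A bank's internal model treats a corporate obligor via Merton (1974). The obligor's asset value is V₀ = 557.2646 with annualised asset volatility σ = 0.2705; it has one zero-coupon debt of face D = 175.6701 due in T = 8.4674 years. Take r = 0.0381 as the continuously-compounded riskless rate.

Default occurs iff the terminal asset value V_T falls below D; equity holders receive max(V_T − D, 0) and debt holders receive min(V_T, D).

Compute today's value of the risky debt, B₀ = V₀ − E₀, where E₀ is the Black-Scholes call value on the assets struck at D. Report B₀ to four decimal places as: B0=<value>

d₁ = [ln(V₀/D) + (r + σ²/2)T] / (σ√T)
   = [ln(557.2646/175.6701) + (0.0381 + 0.5·0.2705²)·8.4674] / (0.2705·√8.4674)
   = [1.154432 + 0.632389] / 0.787122 = 2.270068
d₂ = d₁ − σ√T = 2.270068 − 0.787122 = 1.482945
N(d₁) = 0.988398,  N(d₂) = 0.930956,  e^(−rT) = 0.724258
E₀ = V₀·N(d₁) − D·e^(−rT)·N(d₂)
   = 557.2646·0.988398 − 175.6701·0.724258·0.930956 = 432.353490
B₀ = V₀ − E₀ = 557.2646 − 432.353490 = 124.911110

B0=124.9111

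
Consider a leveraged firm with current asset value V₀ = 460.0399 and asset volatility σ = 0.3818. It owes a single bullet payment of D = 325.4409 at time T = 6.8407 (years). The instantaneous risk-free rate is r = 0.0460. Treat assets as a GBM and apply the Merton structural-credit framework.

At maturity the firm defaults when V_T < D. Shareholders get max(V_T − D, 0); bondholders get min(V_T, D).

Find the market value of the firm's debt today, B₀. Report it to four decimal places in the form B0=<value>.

B0=190.6193

d₁ = [ln(V₀/D) + (r + σ²/2)T] / (σ√T)
   = [ln(460.0399/325.4409) + (0.0460 + 0.5·0.3818²)·6.8407] / (0.3818·√6.8407)
   = [0.346132 + 0.813261] / 0.998588 = 1.161033
d₂ = d₁ − σ√T = 1.161033 − 0.998588 = 0.162445
N(d₁) = 0.877186,  N(d₂) = 0.564522,  e^(−rT) = 0.730028
E₀ = V₀·N(d₁) − D·e^(−rT)·N(d₂)
   = 460.0399·0.877186 − 325.4409·0.730028·0.564522 = 269.420642
B₀ = V₀ − E₀ = 460.0399 − 269.420642 = 190.619258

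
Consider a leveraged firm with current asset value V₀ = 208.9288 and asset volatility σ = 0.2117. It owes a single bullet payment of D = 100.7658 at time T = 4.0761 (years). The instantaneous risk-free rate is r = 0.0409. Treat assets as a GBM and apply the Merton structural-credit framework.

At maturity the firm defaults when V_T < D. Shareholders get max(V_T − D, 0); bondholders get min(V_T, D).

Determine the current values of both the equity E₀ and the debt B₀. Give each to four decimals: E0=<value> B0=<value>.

E0=124.0026 B0=84.9262

d₁ = [ln(V₀/D) + (r + σ²/2)T] / (σ√T)
   = [ln(208.9288/100.7658) + (0.0409 + 0.5·0.2117²)·4.0761] / (0.2117·√4.0761)
   = [0.729195 + 0.258052] / 0.427409 = 2.309841
d₂ = d₁ − σ√T = 2.309841 − 0.427409 = 1.882433
N(d₁) = 0.989552,  N(d₂) = 0.970111,  e^(−rT) = 0.846443
E₀ = V₀·N(d₁) − D·e^(−rT)·N(d₂)
   = 208.9288·0.989552 − 100.7658·0.846443·0.970111 = 124.002591
B₀ = V₀ − E₀ = 208.9288 − 124.002591 = 84.926209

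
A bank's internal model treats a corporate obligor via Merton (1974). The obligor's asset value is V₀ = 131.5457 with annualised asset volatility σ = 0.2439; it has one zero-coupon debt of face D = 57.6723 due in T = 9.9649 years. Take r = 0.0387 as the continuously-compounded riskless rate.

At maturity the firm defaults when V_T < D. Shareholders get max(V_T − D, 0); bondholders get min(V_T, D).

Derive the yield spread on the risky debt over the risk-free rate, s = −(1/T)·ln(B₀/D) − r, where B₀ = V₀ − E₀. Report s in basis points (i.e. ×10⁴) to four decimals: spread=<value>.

spread=33.8418

d₁ = [ln(V₀/D) + (r + σ²/2)T] / (σ√T)
   = [ln(131.5457/57.6723) + (0.0387 + 0.5·0.2439²)·9.9649] / (0.2439·√9.9649)
   = [0.824577 + 0.682034] / 0.769925 = 1.956829
d₂ = d₁ − σ√T = 1.956829 − 0.769925 = 1.186904
N(d₁) = 0.974816,  N(d₂) = 0.882367,  e^(−rT) = 0.680014
E₀ = V₀·N(d₁) − D·e^(−rT)·N(d₂)
   = 131.5457·0.974816 − 57.6723·0.680014·0.882367 = 93.628216
B₀ = V₀ − E₀ = 131.5457 − 93.628216 = 37.917484
spread = −(1/T)·ln(B₀/D) − r = −(1/9.9649)·ln(37.917484/57.6723) − 0.0387 = 0.00338418
in basis points: 0.00338418 × 10⁴ = 33.8418 bp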